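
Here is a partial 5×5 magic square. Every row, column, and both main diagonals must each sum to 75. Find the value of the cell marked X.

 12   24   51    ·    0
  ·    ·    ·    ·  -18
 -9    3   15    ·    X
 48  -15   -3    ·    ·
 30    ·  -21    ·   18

Row 1: 12 + 24 + 51 + 0 + ? = 75, so (1,4) = -12.
The remaining cell in column 1 is (2,1) = 75 − 81 = -6.
The remaining cell in column 3 is (2,3) = 75 − 42 = 33.
From anti-diagonal, 75 − (0 + 15 + (-15) + 30) gives (2,4) = 45.
The remaining cell in row 2 is (2,2) = 75 − 54 = 21.
From column 2, 75 − (24 + 21 + 3 + (-15)) gives (5,2) = 42.
From main diagonal, 75 − (12 + 21 + 15 + 18) gives (4,4) = 9.
From row 4, 75 − (48 + (-15) + (-3) + 9) gives (4,5) = 36.
Row 5 needs 75; the known cells sum to 69, so (5,4) = 6.
Column 4 must total 75; the given cells sum to 48, so (3,4) = 27.
Using column 5: 0 + (-18) + 36 + 18 + ? → (3,5) = 75 − 36 = 39.

39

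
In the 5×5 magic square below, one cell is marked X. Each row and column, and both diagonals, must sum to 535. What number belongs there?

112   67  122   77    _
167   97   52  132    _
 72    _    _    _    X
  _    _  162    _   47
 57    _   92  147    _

Row 1 must total 535; the given cells sum to 378, so (1,5) = 157.
Using row 2: 167 + 97 + 52 + 132 + ? → (2,5) = 535 − 448 = 87.
Column 1 must total 535; the given cells sum to 408, so (4,1) = 127.
Column 3 must total 535; the given cells sum to 428, so (3,3) = 107.
From anti-diagonal, 535 − (157 + 132 + 107 + 57) gives (4,2) = 82.
From row 4, 535 − (127 + 82 + 162 + 47) gives (4,4) = 117.
The remaining cell in column 4 is (3,4) = 535 − 473 = 62.
The remaining cell in main diagonal is (5,5) = 535 − 433 = 102.
The remaining cell in row 5 is (5,2) = 535 − 398 = 137.
The remaining cell in column 2 is (3,2) = 535 − 383 = 152.
The remaining cell in column 5 is (3,5) = 535 − 393 = 142.

142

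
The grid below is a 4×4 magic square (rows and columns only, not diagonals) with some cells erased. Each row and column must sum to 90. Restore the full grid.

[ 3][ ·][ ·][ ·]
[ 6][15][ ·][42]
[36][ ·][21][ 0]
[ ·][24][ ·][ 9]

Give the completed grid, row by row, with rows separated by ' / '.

From row 2, 90 − (6 + 15 + 42) gives (2,3) = 27.
The remaining cell in row 3 is (3,2) = 90 − 57 = 33.
Column 1 needs 90; the known cells sum to 45, so (4,1) = 45.
Using column 2: 15 + 33 + 24 + ? → (1,2) = 90 − 72 = 18.
Column 4 needs 90; the known cells sum to 51, so (1,4) = 39.
Row 1 must total 90; the given cells sum to 60, so (1,3) = 30.
Row 4 needs 90; the known cells sum to 78, so (4,3) = 12.

3 18 30 39 / 6 15 27 42 / 36 33 21 0 / 45 24 12 9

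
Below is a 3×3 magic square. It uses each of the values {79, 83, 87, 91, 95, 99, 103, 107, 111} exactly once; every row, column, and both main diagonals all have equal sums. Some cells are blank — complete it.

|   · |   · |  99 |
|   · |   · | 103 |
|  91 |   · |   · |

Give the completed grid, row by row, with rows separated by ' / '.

The 9 entries sum to 855, so each line sums to 855/3 = 285.
Using column 3: 99 + 103 + ? → (3,3) = 285 − 202 = 83.
The remaining cell in anti-diagonal is (2,2) = 285 − 190 = 95.
Using row 2: 95 + 103 + ? → (2,1) = 285 − 198 = 87.
Using row 3: 91 + 83 + ? → (3,2) = 285 − 174 = 111.
Column 1 must total 285; the given cells sum to 178, so (1,1) = 107.
Using column 2: 95 + 111 + ? → (1,2) = 285 − 206 = 79.

107 79 99 / 87 95 103 / 91 111 83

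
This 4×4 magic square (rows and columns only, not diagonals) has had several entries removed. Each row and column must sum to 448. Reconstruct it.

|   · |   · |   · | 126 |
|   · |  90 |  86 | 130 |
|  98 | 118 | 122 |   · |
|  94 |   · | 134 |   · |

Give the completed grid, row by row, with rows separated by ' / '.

From row 2, 448 − (90 + 86 + 130) gives (2,1) = 142.
The remaining cell in row 3 is (3,4) = 448 − 338 = 110.
Using column 1: 142 + 98 + 94 + ? → (1,1) = 448 − 334 = 114.
Column 3 needs 448; the known cells sum to 342, so (1,3) = 106.
From column 4, 448 − (126 + 130 + 110) gives (4,4) = 82.
Row 1 must total 448; the given cells sum to 346, so (1,2) = 102.
The remaining cell in row 4 is (4,2) = 448 − 310 = 138.

114 102 106 126 / 142 90 86 130 / 98 118 122 110 / 94 138 134 82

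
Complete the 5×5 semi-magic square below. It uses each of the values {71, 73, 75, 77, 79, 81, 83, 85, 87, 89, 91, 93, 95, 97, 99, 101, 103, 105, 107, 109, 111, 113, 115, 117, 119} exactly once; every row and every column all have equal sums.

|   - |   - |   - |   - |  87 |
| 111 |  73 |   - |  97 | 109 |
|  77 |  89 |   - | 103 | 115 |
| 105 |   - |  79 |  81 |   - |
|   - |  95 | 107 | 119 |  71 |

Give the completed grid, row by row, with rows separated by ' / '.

99 101 113 75 87 / 111 73 85 97 109 / 77 89 91 103 115 / 105 117 79 81 93 / 83 95 107 119 71

The 25 entries sum to 2375, so each line sums to 2375/5 = 475.
Row 2 must total 475; the given cells sum to 390, so (2,3) = 85.
From row 3, 475 − (77 + 89 + 103 + 115) gives (3,3) = 91.
Row 5: 95 + 107 + 119 + 71 + ? = 475, so (5,1) = 83.
Using column 1: 111 + 77 + 105 + 83 + ? → (1,1) = 475 − 376 = 99.
Using column 3: 85 + 91 + 79 + 107 + ? → (1,3) = 475 − 362 = 113.
From column 4, 475 − (97 + 103 + 81 + 119) gives (1,4) = 75.
From column 5, 475 − (87 + 109 + 115 + 71) gives (4,5) = 93.
Row 1 must total 475; the given cells sum to 374, so (1,2) = 101.
The remaining cell in row 4 is (4,2) = 475 − 358 = 117.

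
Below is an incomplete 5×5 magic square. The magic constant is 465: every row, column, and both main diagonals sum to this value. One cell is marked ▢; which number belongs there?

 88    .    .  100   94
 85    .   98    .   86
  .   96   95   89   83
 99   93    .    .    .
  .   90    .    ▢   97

103

Using row 3: 96 + 95 + 89 + 83 + ? → (3,1) = 465 − 363 = 102.
Column 1 must total 465; the given cells sum to 374, so (5,1) = 91.
Column 5 must total 465; the given cells sum to 360, so (4,5) = 105.
Using anti-diagonal: 94 + 95 + 93 + 91 + ? → (2,4) = 465 − 373 = 92.
Using row 2: 85 + 98 + 92 + 86 + ? → (2,2) = 465 − 361 = 104.
The remaining cell in column 2 is (1,2) = 465 − 383 = 82.
Main diagonal must total 465; the given cells sum to 384, so (4,4) = 81.
Using row 1: 88 + 82 + 100 + 94 + ? → (1,3) = 465 − 364 = 101.
Using row 4: 99 + 93 + 81 + 105 + ? → (4,3) = 465 − 378 = 87.
Column 3 must total 465; the given cells sum to 381, so (5,3) = 84.
Using column 4: 100 + 92 + 89 + 81 + ? → (5,4) = 465 − 362 = 103.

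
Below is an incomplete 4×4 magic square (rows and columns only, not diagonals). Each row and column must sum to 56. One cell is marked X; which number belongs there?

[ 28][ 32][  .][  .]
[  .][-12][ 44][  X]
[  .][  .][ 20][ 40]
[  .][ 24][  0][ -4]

The remaining cell in row 4 is (4,1) = 56 − 20 = 36.
Column 2 must total 56; the given cells sum to 44, so (3,2) = 12.
The remaining cell in column 3 is (1,3) = 56 − 64 = -8.
The remaining cell in row 1 is (1,4) = 56 − 52 = 4.
Row 3: 12 + 20 + 40 + ? = 56, so (3,1) = -16.
Using column 1: 28 + (-16) + 36 + ? → (2,1) = 56 − 48 = 8.
Using column 4: 4 + 40 + (-4) + ? → (2,4) = 56 − 40 = 16.

16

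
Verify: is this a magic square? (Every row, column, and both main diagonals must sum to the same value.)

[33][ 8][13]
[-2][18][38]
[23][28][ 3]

Yes

Row 1: 33 + 8 + 13 = 54.
Row 2: -2 + 18 + 38 = 54.
Row 3: 23 + 28 + 3 = 54.
Column 1: 33 + (-2) + 23 = 54.
Column 2: 8 + 18 + 28 = 54.
Column 3: 13 + 38 + 3 = 54.
Main diagonal: 33 + 18 + 3 = 54.
Anti-diagonal: 13 + 18 + 23 = 54.
All lines sum to 54.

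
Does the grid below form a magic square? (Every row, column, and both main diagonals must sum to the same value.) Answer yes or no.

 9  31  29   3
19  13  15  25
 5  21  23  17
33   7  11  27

Row 1: 9 + 31 + 29 + 3 = 72.
Row 2: 19 + 13 + 15 + 25 = 72.
Row 3: 5 + 21 + 23 + 17 = 66.
Row 4: 33 + 7 + 11 + 27 = 78.
Column 1: 9 + 19 + 5 + 33 = 66.
Column 2: 31 + 13 + 21 + 7 = 72.
Column 3: 29 + 15 + 23 + 11 = 78.
Column 4: 3 + 25 + 17 + 27 = 72.
Main diagonal: 9 + 13 + 23 + 27 = 72.
Anti-diagonal: 3 + 15 + 21 + 33 = 72.

No — row 3 sums to 66 but column 3 sums to 78.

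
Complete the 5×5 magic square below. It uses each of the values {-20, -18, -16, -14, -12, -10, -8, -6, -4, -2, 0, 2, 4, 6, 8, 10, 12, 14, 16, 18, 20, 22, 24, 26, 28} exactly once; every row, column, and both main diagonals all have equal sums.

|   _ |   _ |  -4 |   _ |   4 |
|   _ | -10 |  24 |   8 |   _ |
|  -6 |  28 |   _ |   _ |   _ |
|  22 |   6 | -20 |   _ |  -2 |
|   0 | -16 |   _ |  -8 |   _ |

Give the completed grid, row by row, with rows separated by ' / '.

The 25 entries sum to 100, so each line sums to 100/5 = 20.
Row 4 must total 20; the given cells sum to 6, so (4,4) = 14.
Column 2: -10 + 28 + 6 + (-16) + ? = 20, so (1,2) = 12.
From anti-diagonal, 20 − (4 + 8 + 6 + 0) gives (3,3) = 2.
Using column 3: -4 + 24 + 2 + (-20) + ? → (5,3) = 20 − 2 = 18.
Row 5 must total 20; the given cells sum to -6, so (5,5) = 26.
Main diagonal: -10 + 2 + 14 + 26 + ? = 20, so (1,1) = -12.
Row 1: -12 + 12 + (-4) + 4 + ? = 20, so (1,4) = 20.
The remaining cell in column 1 is (2,1) = 20 − 4 = 16.
Column 4 needs 20; the known cells sum to 34, so (3,4) = -14.
Row 2 must total 20; the given cells sum to 38, so (2,5) = -18.
Row 3: -6 + 28 + 2 + (-14) + ? = 20, so (3,5) = 10.

-12 12 -4 20 4 / 16 -10 24 8 -18 / -6 28 2 -14 10 / 22 6 -20 14 -2 / 0 -16 18 -8 26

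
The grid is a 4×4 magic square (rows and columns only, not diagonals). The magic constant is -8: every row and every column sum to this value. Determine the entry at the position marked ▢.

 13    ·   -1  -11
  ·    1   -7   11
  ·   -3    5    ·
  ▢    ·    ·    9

The remaining cell in row 1 is (1,2) = -8 − 1 = -9.
Using row 2: 1 + (-7) + 11 + ? → (2,1) = -8 − 5 = -13.
Column 2 needs -8; the known cells sum to -11, so (4,2) = 3.
Using column 3: -1 + (-7) + 5 + ? → (4,3) = -8 − (-3) = -5.
Using column 4: -11 + 11 + 9 + ? → (3,4) = -8 − 9 = -17.
Row 3 needs -8; the known cells sum to -15, so (3,1) = 7.
Row 4 must total -8; the given cells sum to 7, so (4,1) = -15.

-15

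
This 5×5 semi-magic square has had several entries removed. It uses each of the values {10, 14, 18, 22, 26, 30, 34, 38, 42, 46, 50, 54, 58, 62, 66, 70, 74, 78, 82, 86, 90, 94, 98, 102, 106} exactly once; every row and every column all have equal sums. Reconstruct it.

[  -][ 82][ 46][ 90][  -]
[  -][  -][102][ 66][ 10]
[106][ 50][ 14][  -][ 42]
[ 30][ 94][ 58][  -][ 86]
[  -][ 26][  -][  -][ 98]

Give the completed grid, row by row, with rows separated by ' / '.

18 82 46 90 54 / 74 38 102 66 10 / 106 50 14 78 42 / 30 94 58 22 86 / 62 26 70 34 98

The 25 entries sum to 1450, so each line sums to 1450/5 = 290.
From row 3, 290 − (106 + 50 + 14 + 42) gives (3,4) = 78.
The remaining cell in row 4 is (4,4) = 290 − 268 = 22.
Using column 2: 82 + 50 + 94 + 26 + ? → (2,2) = 290 − 252 = 38.
Column 3 needs 290; the known cells sum to 220, so (5,3) = 70.
Using column 4: 90 + 66 + 78 + 22 + ? → (5,4) = 290 − 256 = 34.
Column 5 needs 290; the known cells sum to 236, so (1,5) = 54.
Using row 1: 82 + 46 + 90 + 54 + ? → (1,1) = 290 − 272 = 18.
Using row 2: 38 + 102 + 66 + 10 + ? → (2,1) = 290 − 216 = 74.
Row 5 needs 290; the known cells sum to 228, so (5,1) = 62.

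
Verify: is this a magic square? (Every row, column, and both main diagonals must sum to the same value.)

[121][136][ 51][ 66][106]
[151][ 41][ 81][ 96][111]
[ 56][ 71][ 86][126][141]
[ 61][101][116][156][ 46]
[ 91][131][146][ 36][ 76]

Yes

Row 1: 121 + 136 + 51 + 66 + 106 = 480.
Row 2: 151 + 41 + 81 + 96 + 111 = 480.
Row 3: 56 + 71 + 86 + 126 + 141 = 480.
Row 4: 61 + 101 + 116 + 156 + 46 = 480.
Row 5: 91 + 131 + 146 + 36 + 76 = 480.
Column 1: 121 + 151 + 56 + 61 + 91 = 480.
Column 2: 136 + 41 + 71 + 101 + 131 = 480.
Column 3: 51 + 81 + 86 + 116 + 146 = 480.
Column 4: 66 + 96 + 126 + 156 + 36 = 480.
Column 5: 106 + 111 + 141 + 46 + 76 = 480.
Main diagonal: 121 + 41 + 86 + 156 + 76 = 480.
Anti-diagonal: 106 + 96 + 86 + 101 + 91 = 480.
All lines sum to 480.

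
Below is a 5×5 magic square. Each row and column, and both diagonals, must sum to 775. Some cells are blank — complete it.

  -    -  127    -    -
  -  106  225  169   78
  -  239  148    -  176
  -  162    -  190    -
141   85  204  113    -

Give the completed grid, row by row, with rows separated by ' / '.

The remaining cell in row 2 is (2,1) = 775 − 578 = 197.
Using row 5: 141 + 85 + 204 + 113 + ? → (5,5) = 775 − 543 = 232.
Column 2: 106 + 239 + 162 + 85 + ? = 775, so (1,2) = 183.
From column 3, 775 − (127 + 225 + 148 + 204) gives (4,3) = 71.
Using main diagonal: 106 + 148 + 190 + 232 + ? → (1,1) = 775 − 676 = 99.
Anti-diagonal must total 775; the given cells sum to 620, so (1,5) = 155.
From row 1, 775 − (99 + 183 + 127 + 155) gives (1,4) = 211.
Column 4: 211 + 169 + 190 + 113 + ? = 775, so (3,4) = 92.
Column 5: 155 + 78 + 176 + 232 + ? = 775, so (4,5) = 134.
Row 3 must total 775; the given cells sum to 655, so (3,1) = 120.
The remaining cell in row 4 is (4,1) = 775 − 557 = 218.

99 183 127 211 155 / 197 106 225 169 78 / 120 239 148 92 176 / 218 162 71 190 134 / 141 85 204 113 232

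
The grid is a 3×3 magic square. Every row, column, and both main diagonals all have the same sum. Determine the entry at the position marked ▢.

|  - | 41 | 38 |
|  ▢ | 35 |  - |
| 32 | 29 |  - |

Column 2 is complete and sums to 105; that is the magic constant.
Row 1: 41 + 38 + ? = 105, so (1,1) = 26.
From row 3, 105 − (32 + 29) gives (3,3) = 44.
From column 1, 105 − (26 + 32) gives (2,1) = 47.

47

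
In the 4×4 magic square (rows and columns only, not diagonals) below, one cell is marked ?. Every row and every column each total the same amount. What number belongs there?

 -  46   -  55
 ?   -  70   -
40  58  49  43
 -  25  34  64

31

Row 3 is complete and sums to 190; that is the magic constant.
From row 4, 190 − (25 + 34 + 64) gives (4,1) = 67.
Column 2 must total 190; the given cells sum to 129, so (2,2) = 61.
The remaining cell in column 3 is (1,3) = 190 − 153 = 37.
Using column 4: 55 + 43 + 64 + ? → (2,4) = 190 − 162 = 28.
Row 1: 46 + 37 + 55 + ? = 190, so (1,1) = 52.
Using row 2: 61 + 70 + 28 + ? → (2,1) = 190 − 159 = 31.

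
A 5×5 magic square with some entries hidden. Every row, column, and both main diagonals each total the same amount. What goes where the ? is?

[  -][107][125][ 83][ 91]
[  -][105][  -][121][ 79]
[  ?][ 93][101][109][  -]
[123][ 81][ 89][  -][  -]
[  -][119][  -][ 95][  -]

85

Column 2 is complete and sums to 505; that is the magic constant.
Row 1 must total 505; the given cells sum to 406, so (1,1) = 99.
From column 4, 505 − (83 + 121 + 109 + 95) gives (4,4) = 97.
Main diagonal: 99 + 105 + 101 + 97 + ? = 505, so (5,5) = 103.
Using anti-diagonal: 91 + 121 + 101 + 81 + ? → (5,1) = 505 − 394 = 111.
From row 4, 505 − (123 + 81 + 89 + 97) gives (4,5) = 115.
Row 5 must total 505; the given cells sum to 428, so (5,3) = 77.
The remaining cell in column 3 is (2,3) = 505 − 392 = 113.
Column 5 needs 505; the known cells sum to 388, so (3,5) = 117.
Row 2 needs 505; the known cells sum to 418, so (2,1) = 87.
Row 3 needs 505; the known cells sum to 420, so (3,1) = 85.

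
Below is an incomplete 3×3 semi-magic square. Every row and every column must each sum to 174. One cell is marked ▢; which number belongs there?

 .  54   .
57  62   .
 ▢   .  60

56

Row 2: 57 + 62 + ? = 174, so (2,3) = 55.
Column 2: 54 + 62 + ? = 174, so (3,2) = 58.
Column 3: 55 + 60 + ? = 174, so (1,3) = 59.
Row 1 must total 174; the given cells sum to 113, so (1,1) = 61.
From row 3, 174 − (58 + 60) gives (3,1) = 56.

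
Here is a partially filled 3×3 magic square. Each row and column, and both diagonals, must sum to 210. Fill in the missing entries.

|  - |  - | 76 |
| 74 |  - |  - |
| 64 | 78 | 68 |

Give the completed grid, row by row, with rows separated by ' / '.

Column 1: 74 + 64 + ? = 210, so (1,1) = 72.
The remaining cell in column 3 is (2,3) = 210 − 144 = 66.
Using main diagonal: 72 + 68 + ? → (2,2) = 210 − 140 = 70.
The remaining cell in row 1 is (1,2) = 210 − 148 = 62.

72 62 76 / 74 70 66 / 64 78 68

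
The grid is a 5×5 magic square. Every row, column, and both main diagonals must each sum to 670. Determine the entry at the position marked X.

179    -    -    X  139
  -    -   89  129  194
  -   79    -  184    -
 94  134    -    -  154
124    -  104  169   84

From row 5, 670 − (124 + 104 + 169 + 84) gives (5,2) = 189.
Column 5 must total 670; the given cells sum to 571, so (3,5) = 99.
Anti-diagonal needs 670; the known cells sum to 526, so (3,3) = 144.
Row 3 needs 670; the known cells sum to 506, so (3,1) = 164.
The remaining cell in column 1 is (2,1) = 670 − 561 = 109.
Row 2: 109 + 89 + 129 + 194 + ? = 670, so (2,2) = 149.
Column 2: 149 + 79 + 134 + 189 + ? = 670, so (1,2) = 119.
Main diagonal needs 670; the known cells sum to 556, so (4,4) = 114.
From row 4, 670 − (94 + 134 + 114 + 154) gives (4,3) = 174.
The remaining cell in column 3 is (1,3) = 670 − 511 = 159.
From column 4, 670 − (129 + 184 + 114 + 169) gives (1,4) = 74.

74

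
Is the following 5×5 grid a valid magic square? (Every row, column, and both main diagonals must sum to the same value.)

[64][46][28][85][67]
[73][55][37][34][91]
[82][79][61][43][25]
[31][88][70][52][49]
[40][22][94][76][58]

Row 1: 64 + 46 + 28 + 85 + 67 = 290.
Row 2: 73 + 55 + 37 + 34 + 91 = 290.
Row 3: 82 + 79 + 61 + 43 + 25 = 290.
Row 4: 31 + 88 + 70 + 52 + 49 = 290.
Row 5: 40 + 22 + 94 + 76 + 58 = 290.
Column 1: 64 + 73 + 82 + 31 + 40 = 290.
Column 2: 46 + 55 + 79 + 88 + 22 = 290.
Column 3: 28 + 37 + 61 + 70 + 94 = 290.
Column 4: 85 + 34 + 43 + 52 + 76 = 290.
Column 5: 67 + 91 + 25 + 49 + 58 = 290.
Main diagonal: 64 + 55 + 61 + 52 + 58 = 290.
Anti-diagonal: 67 + 34 + 61 + 88 + 40 = 290.
All lines sum to 290.

Yes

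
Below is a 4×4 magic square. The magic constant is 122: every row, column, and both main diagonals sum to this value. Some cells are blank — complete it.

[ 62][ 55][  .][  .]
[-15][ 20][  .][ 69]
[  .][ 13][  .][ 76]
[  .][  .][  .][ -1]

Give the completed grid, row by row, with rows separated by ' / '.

From row 2, 122 − (-15 + 20 + 69) gives (2,3) = 48.
Column 2 needs 122; the known cells sum to 88, so (4,2) = 34.
The remaining cell in column 4 is (1,4) = 122 − 144 = -22.
Main diagonal must total 122; the given cells sum to 81, so (3,3) = 41.
Anti-diagonal: -22 + 48 + 13 + ? = 122, so (4,1) = 83.
Row 1: 62 + 55 + (-22) + ? = 122, so (1,3) = 27.
From row 3, 122 − (13 + 41 + 76) gives (3,1) = -8.
Row 4: 83 + 34 + (-1) + ? = 122, so (4,3) = 6.

62 55 27 -22 / -15 20 48 69 / -8 13 41 76 / 83 34 6 -1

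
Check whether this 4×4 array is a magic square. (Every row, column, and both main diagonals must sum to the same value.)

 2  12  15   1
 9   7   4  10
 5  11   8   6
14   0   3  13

Yes

Row 1: 2 + 12 + 15 + 1 = 30.
Row 2: 9 + 7 + 4 + 10 = 30.
Row 3: 5 + 11 + 8 + 6 = 30.
Row 4: 14 + 0 + 3 + 13 = 30.
Column 1: 2 + 9 + 5 + 14 = 30.
Column 2: 12 + 7 + 11 + 0 = 30.
Column 3: 15 + 4 + 8 + 3 = 30.
Column 4: 1 + 10 + 6 + 13 = 30.
Main diagonal: 2 + 7 + 8 + 13 = 30.
Anti-diagonal: 1 + 4 + 11 + 14 = 30.
All lines sum to 30.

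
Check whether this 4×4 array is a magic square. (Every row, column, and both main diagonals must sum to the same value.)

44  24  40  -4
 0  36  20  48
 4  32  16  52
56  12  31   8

No — row 4 sums to 107 but row 3 sums to 104.

Row 1: 44 + 24 + 40 + (-4) = 104.
Row 2: 0 + 36 + 20 + 48 = 104.
Row 3: 4 + 32 + 16 + 52 = 104.
Row 4: 56 + 12 + 31 + 8 = 107.
Column 1: 44 + 0 + 4 + 56 = 104.
Column 2: 24 + 36 + 32 + 12 = 104.
Column 3: 40 + 20 + 16 + 31 = 107.
Column 4: -4 + 48 + 52 + 8 = 104.
Main diagonal: 44 + 36 + 16 + 8 = 104.
Anti-diagonal: -4 + 20 + 32 + 56 = 104.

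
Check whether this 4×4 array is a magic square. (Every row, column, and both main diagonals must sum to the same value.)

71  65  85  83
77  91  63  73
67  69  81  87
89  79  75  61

Row 1: 71 + 65 + 85 + 83 = 304.
Row 2: 77 + 91 + 63 + 73 = 304.
Row 3: 67 + 69 + 81 + 87 = 304.
Row 4: 89 + 79 + 75 + 61 = 304.
Column 1: 71 + 77 + 67 + 89 = 304.
Column 2: 65 + 91 + 69 + 79 = 304.
Column 3: 85 + 63 + 81 + 75 = 304.
Column 4: 83 + 73 + 87 + 61 = 304.
Main diagonal: 71 + 91 + 81 + 61 = 304.
Anti-diagonal: 83 + 63 + 69 + 89 = 304.
All lines sum to 304.

Yes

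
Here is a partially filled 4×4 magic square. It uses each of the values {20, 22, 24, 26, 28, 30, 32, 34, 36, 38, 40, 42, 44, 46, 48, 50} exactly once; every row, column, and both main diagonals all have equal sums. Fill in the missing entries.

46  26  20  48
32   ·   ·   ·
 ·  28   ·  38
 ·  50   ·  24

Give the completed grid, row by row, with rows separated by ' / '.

46 26 20 48 / 32 36 42 30 / 40 28 34 38 / 22 50 44 24

The 16 entries sum to 560, so each line sums to 560/4 = 140.
From column 2, 140 − (26 + 28 + 50) gives (2,2) = 36.
Using column 4: 48 + 38 + 24 + ? → (2,4) = 140 − 110 = 30.
Main diagonal must total 140; the given cells sum to 106, so (3,3) = 34.
Using row 2: 32 + 36 + 30 + ? → (2,3) = 140 − 98 = 42.
Row 3 must total 140; the given cells sum to 100, so (3,1) = 40.
Using column 1: 46 + 32 + 40 + ? → (4,1) = 140 − 118 = 22.
Column 3 needs 140; the known cells sum to 96, so (4,3) = 44.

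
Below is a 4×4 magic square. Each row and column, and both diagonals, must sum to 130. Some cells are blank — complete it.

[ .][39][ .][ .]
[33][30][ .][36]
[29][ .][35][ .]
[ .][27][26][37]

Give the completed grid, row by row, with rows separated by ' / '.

28 39 38 25 / 33 30 31 36 / 29 34 35 32 / 40 27 26 37

Row 2 must total 130; the given cells sum to 99, so (2,3) = 31.
Row 4 needs 130; the known cells sum to 90, so (4,1) = 40.
From column 1, 130 − (33 + 29 + 40) gives (1,1) = 28.
Column 2 needs 130; the known cells sum to 96, so (3,2) = 34.
The remaining cell in column 3 is (1,3) = 130 − 92 = 38.
Using anti-diagonal: 31 + 34 + 40 + ? → (1,4) = 130 − 105 = 25.
Row 3: 29 + 34 + 35 + ? = 130, so (3,4) = 32.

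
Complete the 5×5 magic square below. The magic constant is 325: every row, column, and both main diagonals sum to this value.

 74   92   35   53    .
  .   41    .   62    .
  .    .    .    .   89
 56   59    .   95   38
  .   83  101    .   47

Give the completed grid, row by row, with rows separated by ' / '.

74 92 35 53 71 / 98 41 44 62 80 / 32 50 68 86 89 / 56 59 77 95 38 / 65 83 101 29 47

From row 1, 325 − (74 + 92 + 35 + 53) gives (1,5) = 71.
Row 4 must total 325; the given cells sum to 248, so (4,3) = 77.
Using column 2: 92 + 41 + 59 + 83 + ? → (3,2) = 325 − 275 = 50.
Column 5: 71 + 89 + 38 + 47 + ? = 325, so (2,5) = 80.
The remaining cell in main diagonal is (3,3) = 325 − 257 = 68.
Using anti-diagonal: 71 + 62 + 68 + 59 + ? → (5,1) = 325 − 260 = 65.
Row 5 needs 325; the known cells sum to 296, so (5,4) = 29.
Column 3 must total 325; the given cells sum to 281, so (2,3) = 44.
Column 4 needs 325; the known cells sum to 239, so (3,4) = 86.
Row 2: 41 + 44 + 62 + 80 + ? = 325, so (2,1) = 98.
The remaining cell in row 3 is (3,1) = 325 − 293 = 32.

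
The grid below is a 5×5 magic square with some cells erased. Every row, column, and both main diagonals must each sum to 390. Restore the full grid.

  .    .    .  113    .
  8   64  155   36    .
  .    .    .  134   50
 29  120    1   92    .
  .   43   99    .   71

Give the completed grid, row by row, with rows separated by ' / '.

Row 2: 8 + 64 + 155 + 36 + ? = 390, so (2,5) = 127.
Row 4 needs 390; the known cells sum to 242, so (4,5) = 148.
Column 4 needs 390; the known cells sum to 375, so (5,4) = 15.
Using column 5: 127 + 50 + 148 + 71 + ? → (1,5) = 390 − 396 = -6.
Using row 5: 43 + 99 + 15 + 71 + ? → (5,1) = 390 − 228 = 162.
Anti-diagonal: -6 + 36 + 120 + 162 + ? = 390, so (3,3) = 78.
The remaining cell in column 3 is (1,3) = 390 − 333 = 57.
Main diagonal needs 390; the known cells sum to 305, so (1,1) = 85.
Row 1 needs 390; the known cells sum to 249, so (1,2) = 141.
Column 1 needs 390; the known cells sum to 284, so (3,1) = 106.
Column 2 must total 390; the given cells sum to 368, so (3,2) = 22.

85 141 57 113 -6 / 8 64 155 36 127 / 106 22 78 134 50 / 29 120 1 92 148 / 162 43 99 15 71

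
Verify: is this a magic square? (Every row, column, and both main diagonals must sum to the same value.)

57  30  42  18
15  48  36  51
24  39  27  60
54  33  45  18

No — row 1 sums to 147 but column 3 sums to 150.

Row 1: 57 + 30 + 42 + 18 = 147.
Row 2: 15 + 48 + 36 + 51 = 150.
Row 3: 24 + 39 + 27 + 60 = 150.
Row 4: 54 + 33 + 45 + 18 = 150.
Column 1: 57 + 15 + 24 + 54 = 150.
Column 2: 30 + 48 + 39 + 33 = 150.
Column 3: 42 + 36 + 27 + 45 = 150.
Column 4: 18 + 51 + 60 + 18 = 147.
Main diagonal: 57 + 48 + 27 + 18 = 150.
Anti-diagonal: 18 + 36 + 39 + 54 = 147.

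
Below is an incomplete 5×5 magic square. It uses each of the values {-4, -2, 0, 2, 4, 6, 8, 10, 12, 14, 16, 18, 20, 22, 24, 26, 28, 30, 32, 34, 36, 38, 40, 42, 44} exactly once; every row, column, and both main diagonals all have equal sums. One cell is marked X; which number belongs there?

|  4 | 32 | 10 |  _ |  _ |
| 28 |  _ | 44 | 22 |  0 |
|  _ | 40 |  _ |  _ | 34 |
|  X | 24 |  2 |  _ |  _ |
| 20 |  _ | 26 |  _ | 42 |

36

The 25 entries sum to 500, so each line sums to 500/5 = 100.
From row 2, 100 − (28 + 44 + 22 + 0) gives (2,2) = 6.
Using column 2: 32 + 6 + 40 + 24 + ? → (5,2) = 100 − 102 = -2.
From column 3, 100 − (10 + 44 + 2 + 26) gives (3,3) = 18.
The remaining cell in main diagonal is (4,4) = 100 − 70 = 30.
Anti-diagonal needs 100; the known cells sum to 84, so (1,5) = 16.
Using row 1: 4 + 32 + 10 + 16 + ? → (1,4) = 100 − 62 = 38.
Using row 5: 20 + (-2) + 26 + 42 + ? → (5,4) = 100 − 86 = 14.
Column 4 needs 100; the known cells sum to 104, so (3,4) = -4.
The remaining cell in column 5 is (4,5) = 100 − 92 = 8.
Row 3 must total 100; the given cells sum to 88, so (3,1) = 12.
Row 4: 24 + 2 + 30 + 8 + ? = 100, so (4,1) = 36.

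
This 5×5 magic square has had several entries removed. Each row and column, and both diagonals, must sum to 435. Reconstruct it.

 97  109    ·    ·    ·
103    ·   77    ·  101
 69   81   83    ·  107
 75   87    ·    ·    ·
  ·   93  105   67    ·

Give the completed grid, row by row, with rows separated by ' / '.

Using row 3: 69 + 81 + 83 + 107 + ? → (3,4) = 435 − 340 = 95.
The remaining cell in column 1 is (5,1) = 435 − 344 = 91.
Column 2 must total 435; the given cells sum to 370, so (2,2) = 65.
Row 2: 103 + 65 + 77 + 101 + ? = 435, so (2,4) = 89.
Row 5: 91 + 93 + 105 + 67 + ? = 435, so (5,5) = 79.
From main diagonal, 435 − (97 + 65 + 83 + 79) gives (4,4) = 111.
From anti-diagonal, 435 − (89 + 83 + 87 + 91) gives (1,5) = 85.
Column 4 must total 435; the given cells sum to 362, so (1,4) = 73.
Column 5 must total 435; the given cells sum to 372, so (4,5) = 63.
Row 1: 97 + 109 + 73 + 85 + ? = 435, so (1,3) = 71.
The remaining cell in row 4 is (4,3) = 435 − 336 = 99.

97 109 71 73 85 / 103 65 77 89 101 / 69 81 83 95 107 / 75 87 99 111 63 / 91 93 105 67 79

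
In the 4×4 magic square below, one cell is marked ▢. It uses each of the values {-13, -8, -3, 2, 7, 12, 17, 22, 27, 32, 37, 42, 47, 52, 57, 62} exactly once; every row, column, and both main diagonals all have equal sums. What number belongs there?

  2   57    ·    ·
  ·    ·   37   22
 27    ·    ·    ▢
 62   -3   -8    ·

The 16 entries sum to 392, so each line sums to 392/4 = 98.
From row 4, 98 − (62 + (-3) + (-8)) gives (4,4) = 47.
Using column 1: 2 + 27 + 62 + ? → (2,1) = 98 − 91 = 7.
Row 2: 7 + 37 + 22 + ? = 98, so (2,2) = 32.
Column 2 must total 98; the given cells sum to 86, so (3,2) = 12.
Using main diagonal: 2 + 32 + 47 + ? → (3,3) = 98 − 81 = 17.
The remaining cell in anti-diagonal is (1,4) = 98 − 111 = -13.
Row 1 needs 98; the known cells sum to 46, so (1,3) = 52.
Row 3: 27 + 12 + 17 + ? = 98, so (3,4) = 42.

42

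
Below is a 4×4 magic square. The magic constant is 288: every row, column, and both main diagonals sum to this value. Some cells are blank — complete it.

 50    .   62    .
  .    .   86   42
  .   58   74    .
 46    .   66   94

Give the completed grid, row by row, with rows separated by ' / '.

50 78 62 98 / 90 70 86 42 / 102 58 74 54 / 46 82 66 94

Using row 4: 46 + 66 + 94 + ? → (4,2) = 288 − 206 = 82.
Using main diagonal: 50 + 74 + 94 + ? → (2,2) = 288 − 218 = 70.
From anti-diagonal, 288 − (86 + 58 + 46) gives (1,4) = 98.
Row 1 needs 288; the known cells sum to 210, so (1,2) = 78.
Row 2 must total 288; the given cells sum to 198, so (2,1) = 90.
The remaining cell in column 1 is (3,1) = 288 − 186 = 102.
From column 4, 288 − (98 + 42 + 94) gives (3,4) = 54.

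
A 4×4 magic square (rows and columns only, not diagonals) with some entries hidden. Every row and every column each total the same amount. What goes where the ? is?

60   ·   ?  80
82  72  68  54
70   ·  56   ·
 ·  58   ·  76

Row 2 is complete and sums to 276; that is the magic constant.
Column 1 must total 276; the given cells sum to 212, so (4,1) = 64.
Column 4 needs 276; the known cells sum to 210, so (3,4) = 66.
From row 3, 276 − (70 + 56 + 66) gives (3,2) = 84.
Row 4: 64 + 58 + 76 + ? = 276, so (4,3) = 78.
Column 2 needs 276; the known cells sum to 214, so (1,2) = 62.
Column 3 must total 276; the given cells sum to 202, so (1,3) = 74.

74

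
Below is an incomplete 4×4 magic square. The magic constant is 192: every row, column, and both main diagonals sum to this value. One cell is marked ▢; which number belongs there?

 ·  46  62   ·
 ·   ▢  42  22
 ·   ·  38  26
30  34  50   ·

58

Row 4 must total 192; the given cells sum to 114, so (4,4) = 78.
Using column 4: 22 + 26 + 78 + ? → (1,4) = 192 − 126 = 66.
Using anti-diagonal: 66 + 42 + 30 + ? → (3,2) = 192 − 138 = 54.
Row 1: 46 + 62 + 66 + ? = 192, so (1,1) = 18.
Using row 3: 54 + 38 + 26 + ? → (3,1) = 192 − 118 = 74.
The remaining cell in column 1 is (2,1) = 192 − 122 = 70.
The remaining cell in column 2 is (2,2) = 192 − 134 = 58.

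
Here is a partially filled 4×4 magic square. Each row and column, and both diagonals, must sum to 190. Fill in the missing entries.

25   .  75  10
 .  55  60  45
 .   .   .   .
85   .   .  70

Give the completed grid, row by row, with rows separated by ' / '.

25 80 75 10 / 30 55 60 45 / 50 35 40 65 / 85 20 15 70

From row 1, 190 − (25 + 75 + 10) gives (1,2) = 80.
Row 2 needs 190; the known cells sum to 160, so (2,1) = 30.
The remaining cell in column 1 is (3,1) = 190 − 140 = 50.
From column 4, 190 − (10 + 45 + 70) gives (3,4) = 65.
Using main diagonal: 25 + 55 + 70 + ? → (3,3) = 190 − 150 = 40.
Anti-diagonal must total 190; the given cells sum to 155, so (3,2) = 35.
Using column 2: 80 + 55 + 35 + ? → (4,2) = 190 − 170 = 20.
Column 3 must total 190; the given cells sum to 175, so (4,3) = 15.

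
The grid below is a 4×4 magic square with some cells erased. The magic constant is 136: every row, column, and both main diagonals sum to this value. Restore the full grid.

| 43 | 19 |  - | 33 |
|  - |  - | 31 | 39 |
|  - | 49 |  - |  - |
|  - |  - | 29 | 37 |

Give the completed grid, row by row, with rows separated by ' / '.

Row 1: 43 + 19 + 33 + ? = 136, so (1,3) = 41.
Column 3 needs 136; the known cells sum to 101, so (3,3) = 35.
Column 4: 33 + 39 + 37 + ? = 136, so (3,4) = 27.
Main diagonal: 43 + 35 + 37 + ? = 136, so (2,2) = 21.
Anti-diagonal needs 136; the known cells sum to 113, so (4,1) = 23.
Using row 2: 21 + 31 + 39 + ? → (2,1) = 136 − 91 = 45.
Row 3: 49 + 35 + 27 + ? = 136, so (3,1) = 25.
Using row 4: 23 + 29 + 37 + ? → (4,2) = 136 − 89 = 47.

43 19 41 33 / 45 21 31 39 / 25 49 35 27 / 23 47 29 37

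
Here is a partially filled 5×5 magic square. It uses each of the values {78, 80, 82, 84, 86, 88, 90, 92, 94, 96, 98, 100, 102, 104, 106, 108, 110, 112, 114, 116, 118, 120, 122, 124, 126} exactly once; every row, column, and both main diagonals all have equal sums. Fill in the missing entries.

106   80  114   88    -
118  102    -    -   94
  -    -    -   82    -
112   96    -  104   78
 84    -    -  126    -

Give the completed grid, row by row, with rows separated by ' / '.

106 80 114 88 122 / 118 102 86 110 94 / 90 124 98 82 116 / 112 96 120 104 78 / 84 108 92 126 100

The 25 entries sum to 2550, so each line sums to 2550/5 = 510.
From row 1, 510 − (106 + 80 + 114 + 88) gives (1,5) = 122.
Row 4 must total 510; the given cells sum to 390, so (4,3) = 120.
Column 1 needs 510; the known cells sum to 420, so (3,1) = 90.
The remaining cell in column 4 is (2,4) = 510 − 400 = 110.
From anti-diagonal, 510 − (122 + 110 + 96 + 84) gives (3,3) = 98.
Row 2 must total 510; the given cells sum to 424, so (2,3) = 86.
Column 3 must total 510; the given cells sum to 418, so (5,3) = 92.
Using main diagonal: 106 + 102 + 98 + 104 + ? → (5,5) = 510 − 410 = 100.
Using row 5: 84 + 92 + 126 + 100 + ? → (5,2) = 510 − 402 = 108.
The remaining cell in column 2 is (3,2) = 510 − 386 = 124.
Column 5 needs 510; the known cells sum to 394, so (3,5) = 116.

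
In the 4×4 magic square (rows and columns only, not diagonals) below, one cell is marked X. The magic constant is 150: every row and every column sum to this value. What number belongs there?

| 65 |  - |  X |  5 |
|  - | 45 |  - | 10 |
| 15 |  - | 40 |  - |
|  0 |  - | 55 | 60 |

Row 4 needs 150; the known cells sum to 115, so (4,2) = 35.
Column 1 needs 150; the known cells sum to 80, so (2,1) = 70.
From column 4, 150 − (5 + 10 + 60) gives (3,4) = 75.
Row 2 must total 150; the given cells sum to 125, so (2,3) = 25.
The remaining cell in row 3 is (3,2) = 150 − 130 = 20.
Column 2 needs 150; the known cells sum to 100, so (1,2) = 50.
Column 3 needs 150; the known cells sum to 120, so (1,3) = 30.

30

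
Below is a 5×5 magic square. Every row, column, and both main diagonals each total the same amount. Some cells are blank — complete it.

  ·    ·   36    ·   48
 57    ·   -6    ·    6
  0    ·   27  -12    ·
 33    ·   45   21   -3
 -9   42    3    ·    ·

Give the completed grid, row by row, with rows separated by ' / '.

Column 3 is already complete: 36 + -6 + 27 + 45 + 3 = 105, so that is the magic constant.
The remaining cell in row 4 is (4,2) = 105 − 96 = 9.
Column 1: 57 + 0 + 33 + (-9) + ? = 105, so (1,1) = 24.
Anti-diagonal must total 105; the given cells sum to 75, so (2,4) = 30.
Using row 2: 57 + (-6) + 30 + 6 + ? → (2,2) = 105 − 87 = 18.
Using main diagonal: 24 + 18 + 27 + 21 + ? → (5,5) = 105 − 90 = 15.
Row 5: -9 + 42 + 3 + 15 + ? = 105, so (5,4) = 54.
Column 4: 30 + (-12) + 21 + 54 + ? = 105, so (1,4) = 12.
Column 5: 48 + 6 + (-3) + 15 + ? = 105, so (3,5) = 39.
Row 1 needs 105; the known cells sum to 120, so (1,2) = -15.
Row 3 must total 105; the given cells sum to 54, so (3,2) = 51.

24 -15 36 12 48 / 57 18 -6 30 6 / 0 51 27 -12 39 / 33 9 45 21 -3 / -9 42 3 54 15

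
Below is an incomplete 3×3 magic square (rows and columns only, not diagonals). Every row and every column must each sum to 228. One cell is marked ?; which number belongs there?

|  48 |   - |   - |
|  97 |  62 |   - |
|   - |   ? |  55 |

The remaining cell in row 2 is (2,3) = 228 − 159 = 69.
Column 1 must total 228; the given cells sum to 145, so (3,1) = 83.
From column 3, 228 − (69 + 55) gives (1,3) = 104.
Row 1: 48 + 104 + ? = 228, so (1,2) = 76.
Row 3: 83 + 55 + ? = 228, so (3,2) = 90.

90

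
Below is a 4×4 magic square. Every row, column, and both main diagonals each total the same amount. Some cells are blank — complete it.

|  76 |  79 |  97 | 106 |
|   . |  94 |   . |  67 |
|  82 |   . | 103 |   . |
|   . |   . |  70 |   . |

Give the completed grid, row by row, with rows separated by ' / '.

Row 1 is already complete: 76 + 79 + 97 + 106 = 358, so that is the magic constant.
Using column 3: 97 + 103 + 70 + ? → (2,3) = 358 − 270 = 88.
The remaining cell in main diagonal is (4,4) = 358 − 273 = 85.
Row 2: 94 + 88 + 67 + ? = 358, so (2,1) = 109.
Column 1 needs 358; the known cells sum to 267, so (4,1) = 91.
Using column 4: 106 + 67 + 85 + ? → (3,4) = 358 − 258 = 100.
The remaining cell in anti-diagonal is (3,2) = 358 − 285 = 73.
Using row 4: 91 + 70 + 85 + ? → (4,2) = 358 − 246 = 112.

76 79 97 106 / 109 94 88 67 / 82 73 103 100 / 91 112 70 85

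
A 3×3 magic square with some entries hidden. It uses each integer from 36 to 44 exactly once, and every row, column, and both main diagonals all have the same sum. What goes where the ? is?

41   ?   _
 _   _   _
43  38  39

42

The entries are 36 through 44, which sum to 360, so each line sums to 360/3 = 120.
Column 1: 41 + 43 + ? = 120, so (2,1) = 36.
From main diagonal, 120 − (41 + 39) gives (2,2) = 40.
From anti-diagonal, 120 − (40 + 43) gives (1,3) = 37.
From row 1, 120 − (41 + 37) gives (1,2) = 42.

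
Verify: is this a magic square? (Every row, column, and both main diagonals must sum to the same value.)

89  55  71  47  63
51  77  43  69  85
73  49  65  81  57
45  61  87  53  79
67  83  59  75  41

Yes

Row 1: 89 + 55 + 71 + 47 + 63 = 325.
Row 2: 51 + 77 + 43 + 69 + 85 = 325.
Row 3: 73 + 49 + 65 + 81 + 57 = 325.
Row 4: 45 + 61 + 87 + 53 + 79 = 325.
Row 5: 67 + 83 + 59 + 75 + 41 = 325.
Column 1: 89 + 51 + 73 + 45 + 67 = 325.
Column 2: 55 + 77 + 49 + 61 + 83 = 325.
Column 3: 71 + 43 + 65 + 87 + 59 = 325.
Column 4: 47 + 69 + 81 + 53 + 75 = 325.
Column 5: 63 + 85 + 57 + 79 + 41 = 325.
Main diagonal: 89 + 77 + 65 + 53 + 41 = 325.
Anti-diagonal: 63 + 69 + 65 + 61 + 67 = 325.
All lines sum to 325.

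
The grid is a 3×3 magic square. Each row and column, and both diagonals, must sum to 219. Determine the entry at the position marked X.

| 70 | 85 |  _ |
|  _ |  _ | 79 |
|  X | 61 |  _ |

Row 1: 70 + 85 + ? = 219, so (1,3) = 64.
Using column 2: 85 + 61 + ? → (2,2) = 219 − 146 = 73.
Column 3 needs 219; the known cells sum to 143, so (3,3) = 76.
Using anti-diagonal: 64 + 73 + ? → (3,1) = 219 − 137 = 82.

82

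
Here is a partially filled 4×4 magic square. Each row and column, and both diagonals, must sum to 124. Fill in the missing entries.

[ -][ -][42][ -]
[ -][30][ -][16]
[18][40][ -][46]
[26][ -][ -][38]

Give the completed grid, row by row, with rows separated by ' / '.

Row 3: 18 + 40 + 46 + ? = 124, so (3,3) = 20.
From column 4, 124 − (16 + 46 + 38) gives (1,4) = 24.
Main diagonal must total 124; the given cells sum to 88, so (1,1) = 36.
Using anti-diagonal: 24 + 40 + 26 + ? → (2,3) = 124 − 90 = 34.
From row 1, 124 − (36 + 42 + 24) gives (1,2) = 22.
Row 2 needs 124; the known cells sum to 80, so (2,1) = 44.
Column 2 must total 124; the given cells sum to 92, so (4,2) = 32.
Column 3: 42 + 34 + 20 + ? = 124, so (4,3) = 28.

36 22 42 24 / 44 30 34 16 / 18 40 20 46 / 26 32 28 38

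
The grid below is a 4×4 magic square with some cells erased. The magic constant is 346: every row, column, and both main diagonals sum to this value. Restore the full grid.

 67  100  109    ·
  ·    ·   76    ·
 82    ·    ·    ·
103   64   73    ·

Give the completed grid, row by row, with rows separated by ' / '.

The remaining cell in row 1 is (1,4) = 346 − 276 = 70.
The remaining cell in row 4 is (4,4) = 346 − 240 = 106.
From column 1, 346 − (67 + 82 + 103) gives (2,1) = 94.
The remaining cell in column 3 is (3,3) = 346 − 258 = 88.
The remaining cell in main diagonal is (2,2) = 346 − 261 = 85.
Using anti-diagonal: 70 + 76 + 103 + ? → (3,2) = 346 − 249 = 97.
Row 2 must total 346; the given cells sum to 255, so (2,4) = 91.
The remaining cell in row 3 is (3,4) = 346 − 267 = 79.

67 100 109 70 / 94 85 76 91 / 82 97 88 79 / 103 64 73 106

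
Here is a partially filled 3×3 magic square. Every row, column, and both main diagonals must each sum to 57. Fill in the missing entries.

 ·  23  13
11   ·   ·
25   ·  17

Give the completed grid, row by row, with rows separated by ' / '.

Row 1: 23 + 13 + ? = 57, so (1,1) = 21.
The remaining cell in row 3 is (3,2) = 57 − 42 = 15.
Using column 2: 23 + 15 + ? → (2,2) = 57 − 38 = 19.
Column 3 needs 57; the known cells sum to 30, so (2,3) = 27.

21 23 13 / 11 19 27 / 25 15 17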